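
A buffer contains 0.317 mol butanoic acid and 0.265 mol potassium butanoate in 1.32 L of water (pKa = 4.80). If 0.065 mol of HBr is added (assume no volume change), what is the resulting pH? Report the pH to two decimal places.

Added H+ converts CH3(CH2)2COO- to CH3(CH2)2COOH: CH3(CH2)2COOH → 0.382 mol, CH3(CH2)2COO- → 0.2 mol.
pH = pKa + log([A⁻]/[HA]) = 4.80 + log(0.2/0.382) = 4.80 -0.281

pH = 4.52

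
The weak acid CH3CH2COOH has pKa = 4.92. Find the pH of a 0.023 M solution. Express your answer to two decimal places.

CH3CH2COOH ⇌ CH3CH2COO- + H+
Ka = 10^(−4.92) = 1.20 × 10^-5
From the ICE table, Ka = [H+]²/(0.023 − [H+]) = 1.20 × 10^-5.
Since Ka ≪ C₀, [H+] ≈ √(Ka·C₀) = 5.25 × 10^-4 M.
([H+]/C₀ = 2.3% < 5%, so the approximation holds.)
pH = −log[H+] = −log(5.25 × 10^-4) = 3.28

pH = 3.28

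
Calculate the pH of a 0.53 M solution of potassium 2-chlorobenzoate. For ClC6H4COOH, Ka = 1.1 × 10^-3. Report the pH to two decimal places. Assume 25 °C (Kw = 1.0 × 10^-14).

ClC6H4COO- is the conjugate base of the weak acid ClC6H4COOH.
Kb = Kw/Ka = 1.0×10^-14 / 1.1 × 10^-3 = 9.09 × 10^-12
From the ICE table, Kb = [OH-]²/(0.53 − [OH-]) = 9.09 × 10^-12.
Since Kb ≪ C₀, [OH-] ≈ √(Kb·C₀) = 2.19 × 10^-6 M.
pOH = 5.66, so pH = 14.00 − pOH = 8.34

pH = 8.34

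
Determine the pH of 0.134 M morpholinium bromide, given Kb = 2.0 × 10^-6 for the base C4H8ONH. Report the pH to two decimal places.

pH = 4.59

C4H8ONH2+ is the conjugate acid of the weak base C4H8ONH.
Ka = Kw/Kb = 1.0×10^-14 / 2.0 × 10^-6 = 5.00 × 10^-9
Ka = [H+]²/(0.134 − [H+]) = 5.00 × 10^-9
Neglecting [H+] in the denominator: [H+] = √(5.00 × 10^-9 × 0.134) = 2.59 × 10^-5 M
pH = −log[H+] = −log(2.59 × 10^-5) = 4.59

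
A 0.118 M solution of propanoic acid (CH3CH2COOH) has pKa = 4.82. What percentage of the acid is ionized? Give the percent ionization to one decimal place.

1.1%

CH3CH2COOH ⇌ CH3CH2COO- + H+; let x = [H+] at equilibrium.
Ka = 10^(−4.82) = 1.51 × 10^-5
x ≈ √(Ka·C₀) = √(1.51 × 10^-5 × 0.118) = 1.33 × 10^-3 M
Fraction ionized = 1.33 × 10^-3 / 0.118 = 0.0113 → 1.1%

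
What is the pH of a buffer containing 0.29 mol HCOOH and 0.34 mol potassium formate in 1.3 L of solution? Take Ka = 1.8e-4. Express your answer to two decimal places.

pH = 3.81

pKa = −log(1.8 × 10^-4) = 3.745
Using pH = pKa + log([base]/[acid]) with [base]/[acid] = 0.34/0.29:
pH = 3.745 + (+0.069) = 3.81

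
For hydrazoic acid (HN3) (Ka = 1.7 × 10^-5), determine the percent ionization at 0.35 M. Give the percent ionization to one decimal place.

0.7%

HN3 ⇌ N3- + H+; let x = [H+] at equilibrium.
x ≈ √(Ka·C₀) = √(1.7 × 10^-5 × 0.35) = 2.44 × 10^-3 M
% ionization = x/C₀ × 100% = 2.44 × 10^-3/0.35 × 100% = 0.7%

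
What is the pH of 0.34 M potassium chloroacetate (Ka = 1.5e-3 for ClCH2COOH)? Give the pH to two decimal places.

ClCH2COO- is the conjugate base of the weak acid ClCH2COOH.
Kb = Kw/Ka = 1.0×10^-14 / 1.5 × 10^-3 = 6.67 × 10^-12
From the ICE table, Kb = x²/(0.34 − x) = 6.67 × 10^-12.
Since Kb ≪ C₀, x ≈ √(Kb·C₀) = 1.51 × 10^-6 M.
Check: 0.00044% ionized — well under 5%, approximation valid.
pOH = −log(1.51 × 10^-6) = 5.82; pH = 14.00 − 5.82 = 8.18

pH = 8.18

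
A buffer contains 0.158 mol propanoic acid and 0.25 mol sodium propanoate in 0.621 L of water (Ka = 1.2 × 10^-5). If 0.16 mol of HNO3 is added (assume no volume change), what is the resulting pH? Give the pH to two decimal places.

Added H+ converts CH3CH2COO- to CH3CH2COOH: CH3CH2COOH → 0.318 mol, CH3CH2COO- → 0.09 mol.
pKa = −log(1.2 × 10^-5) = 4.921
Henderson–Hasselbalch with mole ratio 0.09/0.318: pH = 4.921 + (-0.548)

pH = 4.37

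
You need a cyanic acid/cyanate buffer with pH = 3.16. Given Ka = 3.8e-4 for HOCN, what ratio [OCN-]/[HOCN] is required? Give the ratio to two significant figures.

pKa = -log(3.8 × 10^-4) = 3.420
pH = pKa + log(r) ⇒ log(r) = 3.16 − 3.420 = -0.260
r = [OCN-]/[HOCN] = 10^(-0.260) = 0.55

ratio = 0.55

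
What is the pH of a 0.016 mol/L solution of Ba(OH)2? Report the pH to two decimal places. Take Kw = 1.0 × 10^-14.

Ba(OH)2 is a strong base (each formula unit releases 2 OH-); [OH-] = 0.032 M.
pOH = -log(0.032) = 1.49
pH = 14.00 - 1.49 = 12.51

pH = 12.51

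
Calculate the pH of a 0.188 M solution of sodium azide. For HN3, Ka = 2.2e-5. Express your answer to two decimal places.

N3- is the conjugate base of the weak acid HN3.
Kb = Kw/Ka = 1.0×10^-14 / 2.2 × 10^-5 = 4.55 × 10^-10
From the ICE table, Kb = x²/(0.188 − x) = 4.55 × 10^-10.
Neglecting x in the denominator: x = √(4.55 × 10^-10 × 0.188) = 9.25 × 10^-6 M
pOH = 5.03, so pH = 14.00 − pOH = 8.97

pH = 8.97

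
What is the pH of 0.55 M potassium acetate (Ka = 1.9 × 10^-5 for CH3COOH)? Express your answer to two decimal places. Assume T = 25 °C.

pH = 9.23

CH3COO- is the conjugate base of the weak acid CH3COOH.
Kb = Kw/Ka = 1.0×10^-14 / 1.9 × 10^-5 = 5.26 × 10^-10
From the ICE table, Kb = [OH-]²/(0.55 − [OH-]) = 5.26 × 10^-10.
Neglecting [OH-] in the denominator: [OH-] = √(5.26 × 10^-10 × 0.55) = 1.70 × 10^-5 M
Check: 0.0031% ionized — well under 5%, approximation valid.
pOH = 4.77, so pH = 14.00 − pOH = 9.23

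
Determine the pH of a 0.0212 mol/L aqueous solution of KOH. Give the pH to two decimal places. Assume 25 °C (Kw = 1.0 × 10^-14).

pH = 12.33

KOH is a strong base; [OH-] = 0.0212 M.
pOH = -log(0.0212) = 1.67
pH = 14.00 - 1.67 = 12.33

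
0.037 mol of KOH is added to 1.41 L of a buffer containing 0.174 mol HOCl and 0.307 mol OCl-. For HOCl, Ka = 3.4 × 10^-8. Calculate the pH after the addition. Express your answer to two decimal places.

pH = 7.87

After neutralization: n(HOCl) = 0.137 mol, n(OCl-) = 0.344 mol.
pKa = −log(3.4 × 10^-8) = 7.469
pH = pKa + log([A⁻]/[HA]) = 7.469 + log(0.344/0.137) = 7.469 +0.400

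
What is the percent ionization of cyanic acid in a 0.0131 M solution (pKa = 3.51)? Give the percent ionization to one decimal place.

HOCN ⇌ OCN- + H+; let x = [H+] at equilibrium.
Ka = 10^(−3.51) = 3.09 × 10^-4
Ka = x²/(C₀ − x); solving the quadratic gives x = 1.86 × 10^-3 M.
Fraction ionized = 1.86 × 10^-3 / 0.0131 = 0.1420 → 14.2%

14.2%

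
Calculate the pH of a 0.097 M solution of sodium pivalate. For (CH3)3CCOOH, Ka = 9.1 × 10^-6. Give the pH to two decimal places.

(CH3)3CCOO- is the conjugate base of the weak acid (CH3)3CCOOH.
Kb = Kw/Ka = 1.0×10^-14 / 9.1 × 10^-6 = 1.10 × 10^-9
From the ICE table, Kb = x²/(0.097 − x) = 1.10 × 10^-9.
Assume x ≪ 0.097: x ≈ √(1.10 × 10^-9 × 0.097) = 1.03 × 10^-5 M
Check: 0.011% ionized — well under 5%, approximation valid.
pOH = 4.99, so pH = 14.00 − pOH = 9.01

pH = 9.01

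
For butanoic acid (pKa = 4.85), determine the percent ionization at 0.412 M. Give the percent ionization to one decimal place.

0.6%

CH3(CH2)2COOH ⇌ CH3(CH2)2COO- + H+; let x = [H+] at equilibrium.
Ka = 10^(−4.85) = 1.41 × 10^-5
x ≈ √(Ka·C₀) = √(1.41 × 10^-5 × 0.412) = 2.41 × 10^-3 M
% ionization = x/C₀ × 100% = 2.41 × 10^-3/0.412 × 100% = 0.6%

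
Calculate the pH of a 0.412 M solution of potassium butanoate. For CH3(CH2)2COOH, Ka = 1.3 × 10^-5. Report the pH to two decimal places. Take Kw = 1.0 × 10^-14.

CH3(CH2)2COO- is the conjugate base of the weak acid CH3(CH2)2COOH.
Kb = Kw/Ka = 1.0×10^-14 / 1.3 × 10^-5 = 7.69 × 10^-10
From the ICE table, Kb = x²/(0.412 − x) = 7.69 × 10^-10.
Assume x ≪ 0.412: x ≈ √(7.69 × 10^-10 × 0.412) = 1.78 × 10^-5 M
pOH = −log(1.78 × 10^-5) = 4.75; pH = 14.00 − 4.75 = 9.25

pH = 9.25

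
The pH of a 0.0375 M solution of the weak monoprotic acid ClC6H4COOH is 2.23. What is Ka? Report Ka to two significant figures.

[H+] = 10^(-2.23) = 5.89 × 10^-3 M
At equilibrium [HA] = 0.0375 − 5.89 × 10^-3 = 3.16 × 10^-2 M
Ka = [H+][A-]/[HA] = (5.89 × 10^-3)² / 3.16 × 10^-2 = 1.1 × 10^-3

Ka = 1.1 × 10^-3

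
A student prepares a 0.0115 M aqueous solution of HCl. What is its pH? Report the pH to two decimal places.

HCl is a strong acid and dissociates completely, so [H+] = 0.0115 M.
pH = -log(0.0115) = 1.94

pH = 1.94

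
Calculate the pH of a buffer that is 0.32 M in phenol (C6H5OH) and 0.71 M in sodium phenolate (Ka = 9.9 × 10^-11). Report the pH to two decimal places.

pH = 10.35

pKa = −log(9.9 × 10^-11) = 10.004
Using pH = pKa + log([base]/[acid]) with [base]/[acid] = 0.71/0.32:
pH = 10.004 + (+0.346) = 10.35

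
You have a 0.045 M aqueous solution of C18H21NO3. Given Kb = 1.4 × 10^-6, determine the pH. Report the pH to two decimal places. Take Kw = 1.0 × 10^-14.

C18H21NO3 + H2O ⇌ C18H22NO3+ + OH-
From the ICE table, Kb = [OH-]²/(0.045 − [OH-]) = 1.4 × 10^-6.
Neglecting [OH-] in the denominator: [OH-] = √(1.4 × 10^-6 × 0.045) = 2.51 × 10^-4 M
pOH = 3.60, so pH = 14.00 − pOH = 10.40

pH = 10.40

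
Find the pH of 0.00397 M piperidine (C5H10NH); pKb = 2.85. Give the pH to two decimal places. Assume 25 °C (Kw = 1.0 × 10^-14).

C5H10NH + H2O ⇌ C5H10NH2+ + OH-
Kb = 10^(−2.85) = 1.41 × 10^-3
Kb = [OH-]²/(0.00397 − [OH-]) = 1.41 × 10^-3
Here C₀/Kb ≈ 2.82, so the small-[OH-] approximation fails. Use the quadratic:
[OH-] = (−Kb + √(Kb² + 4·Kb·C₀))/2 = 1.76 × 10^-3 M
pOH = 2.75, so pH = 14.00 − pOH = 11.25

pH = 11.25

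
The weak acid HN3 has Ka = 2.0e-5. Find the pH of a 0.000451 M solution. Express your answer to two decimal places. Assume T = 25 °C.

pH = 4.07

HN3 ⇌ N3- + H+
Ka = [H+]²/(0.000451 − [H+]) = 2.0 × 10^-5
Here C₀/Ka ≈ 22.5, so the small-[H+] approximation fails. Use the quadratic:
[H+] = (−Ka + √(Ka² + 4·Ka·C₀))/2 = 8.55 × 10^-5 M
pH = −log(8.55 × 10^-5) = 4.07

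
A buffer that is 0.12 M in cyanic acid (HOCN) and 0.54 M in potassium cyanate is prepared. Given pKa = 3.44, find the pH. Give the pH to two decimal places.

pH = pKa + log([A⁻]/[HA]) = 3.44 + log(0.54/0.12)
pH = 3.44 + (+0.653) = 4.09

pH = 4.09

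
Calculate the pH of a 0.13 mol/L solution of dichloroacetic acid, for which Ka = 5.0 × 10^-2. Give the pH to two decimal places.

Cl2CHCOOH ⇌ Cl2CHCOO- + H+
Ka = x²/(0.13 − x) = 5.0 × 10^-2
x is not negligible relative to C₀; solve x² + 0.05·x − 0.0065 = 0.
x = [−0.05 + √(0.05² + 0.026)]/2 = 5.94 × 10^-2 M
pH = −log(5.94 × 10^-2) = 1.23

pH = 1.23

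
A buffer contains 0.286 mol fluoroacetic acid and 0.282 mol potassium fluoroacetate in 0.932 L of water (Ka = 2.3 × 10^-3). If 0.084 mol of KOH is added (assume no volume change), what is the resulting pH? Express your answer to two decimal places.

OH- converts FCH2COOH to FCH2COO-: FCH2COOH → 0.202 mol, FCH2COO- → 0.366 mol.
pKa = −log(2.3 × 10^-3) = 2.638
pH = pKa + log([A⁻]/[HA]) = 2.638 + log(0.366/0.202) = 2.638 +0.258

pH = 2.90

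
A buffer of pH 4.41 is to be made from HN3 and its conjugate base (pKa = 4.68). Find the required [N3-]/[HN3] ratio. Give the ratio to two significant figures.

pH = pKa + log(r) ⇒ log(r) = 4.41 − 4.68 = -0.27
r = [N3-]/[HN3] = 10^(-0.27) = 0.537

ratio = 0.54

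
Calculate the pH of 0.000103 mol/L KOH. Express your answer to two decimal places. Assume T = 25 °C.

KOH is a strong base; [OH-] = 0.000103 M.
pOH = -log(0.000103) = 3.99
pH = 14.00 - 3.99 = 10.01

pH = 10.01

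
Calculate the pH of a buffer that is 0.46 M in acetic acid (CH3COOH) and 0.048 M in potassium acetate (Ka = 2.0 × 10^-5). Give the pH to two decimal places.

pH = 3.72

pKa = −log(2.0 × 10^-5) = 4.699
Henderson–Hasselbalch: pH = pKa + log([CH3COO-]/[CH3COOH]) = 4.699 + log(0.048/0.46)
pH = 4.699 + (-0.982) = 3.72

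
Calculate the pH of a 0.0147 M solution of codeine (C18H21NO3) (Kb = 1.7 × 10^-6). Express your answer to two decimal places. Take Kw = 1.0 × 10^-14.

pH = 10.20

C18H21NO3 + H2O ⇌ C18H22NO3+ + OH-
Kb = [OH-]²/(0.0147 − [OH-]) = 1.7 × 10^-6
Neglecting [OH-] in the denominator: [OH-] = √(1.7 × 10^-6 × 0.0147) = 1.58 × 10^-4 M
pOH = 3.80, so pH = 14.00 − pOH = 10.20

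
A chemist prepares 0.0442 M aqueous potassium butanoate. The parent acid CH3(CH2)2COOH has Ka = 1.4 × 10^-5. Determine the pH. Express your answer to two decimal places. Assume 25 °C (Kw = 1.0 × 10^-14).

CH3(CH2)2COO- is the conjugate base of the weak acid CH3(CH2)2COOH.
Kb = Kw/Ka = 1.0×10^-14 / 1.4 × 10^-5 = 7.14 × 10^-10
From the ICE table, Kb = [OH-]²/(0.0442 − [OH-]) = 7.14 × 10^-10.
Neglecting [OH-] in the denominator: [OH-] = √(7.14 × 10^-10 × 0.0442) = 5.62 × 10^-6 M
([OH-]/C₀ = 0.013% < 5%, so the approximation holds.)
pOH = −log(5.62 × 10^-6) = 5.25; pH = 14.00 − 5.25 = 8.75

pH = 8.75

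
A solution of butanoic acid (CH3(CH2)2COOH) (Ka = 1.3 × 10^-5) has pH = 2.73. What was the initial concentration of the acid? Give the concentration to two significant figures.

C₀ = 2.7 × 10^-1 M

[H+] = 10^(-2.73) = 1.86 × 10^-3 M = x
Ka = x²/(C₀ − x) ⇒ C₀ = x + x²/Ka
C₀ = 1.86 × 10^-3 + (1.86 × 10^-3)²/(1.3 × 10^-5) = 2.68 × 10^-1 M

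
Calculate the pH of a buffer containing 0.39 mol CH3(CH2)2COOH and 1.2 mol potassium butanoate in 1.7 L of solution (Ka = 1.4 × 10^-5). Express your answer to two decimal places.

pH = 5.34

pKa = −log(1.4 × 10^-5) = 4.854
Henderson–Hasselbalch: pH = pKa + log([CH3(CH2)2COO-]/[CH3(CH2)2COOH]) = 4.854 + log(1.2/0.39)
pH = 4.854 + (+0.488) = 5.34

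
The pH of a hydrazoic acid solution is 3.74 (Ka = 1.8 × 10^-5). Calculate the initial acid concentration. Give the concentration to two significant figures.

[H+] = 10^(-3.74) = 1.82 × 10^-4 M = x
Ka = x²/(C₀ − x) ⇒ C₀ = x + x²/Ka
C₀ = 1.82 × 10^-4 + (1.82 × 10^-4)²/(1.8 × 10^-5) = 2.02 × 10^-3 M

C₀ = 2.0 × 10^-3 M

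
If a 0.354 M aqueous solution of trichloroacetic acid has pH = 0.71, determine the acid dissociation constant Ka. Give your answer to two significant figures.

Ka = 2.4 × 10^-1

[H+] = 10^(-0.71) = 1.95 × 10^-1 M
At equilibrium [HA] = 0.354 − 1.95 × 10^-1 = 1.59 × 10^-1 M
Ka = [H+][A-]/[HA] = (1.95 × 10^-1)² / 1.59 × 10^-1 = 2.4 × 10^-1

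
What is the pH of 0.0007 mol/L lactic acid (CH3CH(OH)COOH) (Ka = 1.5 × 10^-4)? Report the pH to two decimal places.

pH = 3.59

CH3CH(OH)COOH ⇌ CH3CH(OH)COO- + H+
Ka = x²/(0.0007 − x) = 1.5 × 10^-4
The 5% rule fails; solving x² + Ka·x − Ka·C₀ = 0 exactly:
x = (−Ka + √(Ka² + 4·Ka·C₀))/2 = 2.58 × 10^-4 M
pH = −log(2.58 × 10^-4) = 3.59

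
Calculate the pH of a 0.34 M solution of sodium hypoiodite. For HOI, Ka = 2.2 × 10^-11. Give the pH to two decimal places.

pH = 12.09

OI- is the conjugate base of the weak acid HOI.
Kb = Kw/Ka = 1.0×10^-14 / 2.2 × 10^-11 = 4.55 × 10^-4
Let x = [OH-] at equilibrium. Kb = x²/(0.34 − x).
Since Kb ≪ C₀, x ≈ √(Kb·C₀) = 1.24 × 10^-2 M.
Check: 3.7% ionized — well under 5%, approximation valid.
pOH = 1.91, so pH = 14.00 − pOH = 12.09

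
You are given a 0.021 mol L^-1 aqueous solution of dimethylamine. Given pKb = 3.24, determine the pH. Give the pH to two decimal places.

pH = 11.51

(CH3)2NH + H2O ⇌ (CH3)2NH2+ + OH-
Kb = 10^(−3.24) = 5.75 × 10^-4
Kb = x²/(0.021 − x) = 5.75 × 10^-4
Here C₀/Kb ≈ 36.5, so the small-x approximation fails. Use the quadratic:
x = (−Kb + √(Kb² + 4·Kb·C₀))/2 = 3.20 × 10^-3 M
pOH = −log(3.20 × 10^-3) = 2.49; pH = 14.00 − 2.49 = 11.51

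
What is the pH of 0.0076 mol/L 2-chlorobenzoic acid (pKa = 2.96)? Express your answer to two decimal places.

pH = 2.62

ClC6H4COOH ⇌ ClC6H4COO- + H+
Ka = 10^(−2.96) = 1.10 × 10^-3
Let x = [H+] at equilibrium. Ka = x²/(0.0076 − x).
Here C₀/Ka ≈ 6.91, so the small-x approximation fails. Use the quadratic:
x = (−Ka + √(Ka² + 4·Ka·C₀))/2 = 2.39 × 10^-3 M
pH = −log[H+] = −log(2.39 × 10^-3) = 2.62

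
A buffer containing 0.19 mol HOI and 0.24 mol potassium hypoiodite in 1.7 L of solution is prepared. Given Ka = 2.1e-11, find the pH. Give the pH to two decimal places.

pH = 10.78

pKa = −log(2.1 × 10^-11) = 10.678
pH = pKa + log([A⁻]/[HA]) = 10.678 + log(0.24/0.19)
pH = 10.678 + (+0.101) = 10.78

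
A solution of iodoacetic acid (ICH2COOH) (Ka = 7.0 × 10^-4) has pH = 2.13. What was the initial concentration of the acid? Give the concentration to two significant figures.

C₀ = 8.6 × 10^-2 M

[H+] = 10^(-2.13) = 7.41 × 10^-3 M = x
Ka = x²/(C₀ − x) ⇒ C₀ = x + x²/Ka
C₀ = 7.41 × 10^-3 + (7.41 × 10^-3)²/(7.0 × 10^-4) = 8.59 × 10^-2 M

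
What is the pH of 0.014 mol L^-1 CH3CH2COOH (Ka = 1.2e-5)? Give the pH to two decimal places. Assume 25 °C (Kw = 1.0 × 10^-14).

CH3CH2COOH ⇌ CH3CH2COO- + H+
Let x = [H+] at equilibrium. Ka = x²/(0.014 − x).
Assume x ≪ 0.014: x ≈ √(1.2 × 10^-5 × 0.014) = 4.10 × 10^-4 M
(x/C₀ = 2.9% < 5%, so the approximation holds.)
pH = −log[H+] = −log(4.10 × 10^-4) = 3.39

pH = 3.39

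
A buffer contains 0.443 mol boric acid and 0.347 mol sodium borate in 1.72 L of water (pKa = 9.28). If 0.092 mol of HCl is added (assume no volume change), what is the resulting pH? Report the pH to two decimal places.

pH = 8.96

After neutralization: n(B(OH)3) = 0.535 mol, n(B(OH)4-) = 0.255 mol.
Henderson–Hasselbalch with mole ratio 0.255/0.535: pH = 9.28 + (-0.322)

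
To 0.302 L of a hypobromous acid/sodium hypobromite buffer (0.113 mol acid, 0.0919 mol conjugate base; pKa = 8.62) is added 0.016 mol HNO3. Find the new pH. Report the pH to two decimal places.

pH = 8.39

Added H+ converts OBr- to HOBr: HOBr → 0.129 mol, OBr- → 0.0759 mol.
Henderson–Hasselbalch with mole ratio 0.0759/0.129: pH = 8.62 + (-0.230)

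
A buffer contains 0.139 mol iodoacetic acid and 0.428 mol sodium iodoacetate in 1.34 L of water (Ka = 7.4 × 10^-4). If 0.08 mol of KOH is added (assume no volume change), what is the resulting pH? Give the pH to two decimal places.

After neutralization: n(ICH2COOH) = 0.059 mol, n(ICH2COO-) = 0.508 mol.
pKa = −log(7.4 × 10^-4) = 3.131
pH = pKa + log([A⁻]/[HA]) = 3.131 + log(0.508/0.059) = 3.131 +0.935

pH = 4.07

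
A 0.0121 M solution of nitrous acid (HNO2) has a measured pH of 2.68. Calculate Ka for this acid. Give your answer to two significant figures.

Ka = 4.4 × 10^-4

[H+] = 10^(-2.68) = 2.09 × 10^-3 M
At equilibrium [HA] = 0.0121 − 2.09 × 10^-3 = 1.00 × 10^-2 M
Ka = [H+][A-]/[HA] = (2.09 × 10^-3)² / 1.00 × 10^-2 = 4.4 × 10^-4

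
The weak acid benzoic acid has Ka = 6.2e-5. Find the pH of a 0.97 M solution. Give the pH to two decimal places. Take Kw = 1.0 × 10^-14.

pH = 2.11

C6H5COOH ⇌ C6H5COO- + H+
Let x = [H+] at equilibrium. Ka = x²/(0.97 − x).
Assume x ≪ 0.97: x ≈ √(6.2 × 10^-5 × 0.97) = 7.75 × 10^-3 M
(x/C₀ = 0.8% < 5%, so the approximation holds.)
pH = −log(7.75 × 10^-3) = 2.11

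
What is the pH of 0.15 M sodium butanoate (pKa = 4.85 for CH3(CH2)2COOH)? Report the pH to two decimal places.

pH = 9.01

CH3(CH2)2COO- is the conjugate base of the weak acid CH3(CH2)2COOH.
Ka = 10^(−4.85) = 1.41 × 10^-5
Kb = Kw/Ka = 1.0×10^-14 / 1.41 × 10^-5 = 7.09 × 10^-10
Kb = x²/(0.15 − x) = 7.09 × 10^-10
Assume x ≪ 0.15: x ≈ √(7.09 × 10^-10 × 0.15) = 1.03 × 10^-5 M
(x/C₀ = 0.0069% < 5%, so the approximation holds.)
pOH = 4.99, so pH = 14.00 − pOH = 9.01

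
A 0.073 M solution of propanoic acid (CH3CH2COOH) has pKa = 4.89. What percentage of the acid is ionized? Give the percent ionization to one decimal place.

1.3%

CH3CH2COOH ⇌ CH3CH2COO- + H+; let x = [H+] at equilibrium.
Ka = 10^(−4.89) = 1.29 × 10^-5
x ≈ √(Ka·C₀) = √(1.29 × 10^-5 × 0.073) = 9.70 × 10^-4 M
% ionization = x/C₀ × 100% = 9.70 × 10^-4/0.073 × 100% = 1.3%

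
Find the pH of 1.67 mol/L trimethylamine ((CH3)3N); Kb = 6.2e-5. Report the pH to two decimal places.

(CH3)3N + H2O ⇌ (CH3)3NH+ + OH-
Kb = [OH-]²/(1.67 − [OH-]) = 6.2 × 10^-5
Since Kb ≪ C₀, [OH-] ≈ √(Kb·C₀) = 1.02 × 10^-2 M.
([OH-]/C₀ = 0.61% < 5%, so the approximation holds.)
pOH = −log(1.02 × 10^-2) = 1.99; pH = 14.00 − 1.99 = 12.01

pH = 12.01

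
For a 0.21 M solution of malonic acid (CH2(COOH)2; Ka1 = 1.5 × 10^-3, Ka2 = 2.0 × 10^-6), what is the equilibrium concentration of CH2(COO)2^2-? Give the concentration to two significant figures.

2.0 × 10^-6 M

First ionization gives [H+] ≈ [CH2(COOH)COO-] = 1.70 × 10^-2 M.
Second step: Ka2 = [H+][CH2(COO)2^2-]/[CH2(COOH)COO-] ≈ [CH2(COO)2^2-] (since [H+] ≈ [CH2(COOH)COO-]).
So [CH2(COO)2^2-] ≈ Ka2.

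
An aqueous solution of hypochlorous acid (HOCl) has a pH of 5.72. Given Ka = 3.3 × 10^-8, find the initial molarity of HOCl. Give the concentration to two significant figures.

C₀ = 1.1 × 10^-4 M

[H+] = 10^(-5.72) = 1.91 × 10^-6 M = x
Ka = x²/(C₀ − x) ⇒ C₀ = x + x²/Ka
C₀ = 1.91 × 10^-6 + (1.91 × 10^-6)²/(3.3 × 10^-8) = 1.12 × 10^-4 M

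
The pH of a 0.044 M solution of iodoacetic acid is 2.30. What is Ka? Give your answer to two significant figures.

Ka = 6.4 × 10^-4

[H+] = 10^(-2.30) = 5.01 × 10^-3 M
At equilibrium [HA] = 0.044 − 5.01 × 10^-3 = 3.90 × 10^-2 M
Ka = [H+][A-]/[HA] = (5.01 × 10^-3)² / 3.90 × 10^-2 = 6.4 × 10^-4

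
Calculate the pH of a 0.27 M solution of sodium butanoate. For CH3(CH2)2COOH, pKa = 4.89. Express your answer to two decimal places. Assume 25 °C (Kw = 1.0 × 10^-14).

pH = 9.16

CH3(CH2)2COO- is the conjugate base of the weak acid CH3(CH2)2COOH.
Ka = 10^(−4.89) = 1.29 × 10^-5
Kb = Kw/Ka = 1.0×10^-14 / 1.29 × 10^-5 = 7.75 × 10^-10
From the ICE table, Kb = x²/(0.27 − x) = 7.75 × 10^-10.
Assume x ≪ 0.27: x ≈ √(7.75 × 10^-10 × 0.27) = 1.45 × 10^-5 M
pOH = −log(1.45 × 10^-5) = 4.84; pH = 14.00 − 4.84 = 9.16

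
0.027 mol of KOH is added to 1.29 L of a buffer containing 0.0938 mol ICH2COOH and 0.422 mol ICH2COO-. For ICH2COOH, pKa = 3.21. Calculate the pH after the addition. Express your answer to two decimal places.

pH = 4.04

After neutralization: n(ICH2COOH) = 0.0668 mol, n(ICH2COO-) = 0.449 mol.
pH = pKa + log([A⁻]/[HA]) = 3.21 + log(0.449/0.0668) = 3.21 +0.827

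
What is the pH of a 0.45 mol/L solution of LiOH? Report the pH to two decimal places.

LiOH is a strong base; [OH-] = 0.45 M.
pOH = -log(0.45) = 0.35
pH = 14.00 - 0.35 = 13.65

pH = 13.65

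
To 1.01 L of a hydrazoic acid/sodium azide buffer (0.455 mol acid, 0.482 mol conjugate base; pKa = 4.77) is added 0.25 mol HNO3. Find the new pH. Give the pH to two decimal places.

pH = 4.29

Added H+ converts N3- to HN3: HN3 → 0.705 mol, N3- → 0.232 mol.
Henderson–Hasselbalch with mole ratio 0.232/0.705: pH = 4.77 + (-0.483)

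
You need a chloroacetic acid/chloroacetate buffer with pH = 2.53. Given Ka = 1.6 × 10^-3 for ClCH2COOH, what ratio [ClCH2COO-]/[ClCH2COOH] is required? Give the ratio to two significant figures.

ratio = 0.54

pKa = -log(1.6 × 10^-3) = 2.796
pH = pKa + log(r) ⇒ log(r) = 2.53 − 2.796 = -0.266
r = [ClCH2COO-]/[ClCH2COOH] = 10^(-0.266) = 0.542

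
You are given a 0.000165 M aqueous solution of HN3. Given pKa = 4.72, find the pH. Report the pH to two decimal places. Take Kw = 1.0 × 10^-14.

pH = 4.32

HN3 ⇌ N3- + H+
Ka = 10^(−4.72) = 1.91 × 10^-5
Let x = [H+] at equilibrium. Ka = x²/(0.000165 − x).
Here C₀/Ka ≈ 8.64, so the small-x approximation fails. Use the quadratic:
x = [−1.91e-05 + √(1.91e-05² + 1.26e-08)]/2 = 4.74 × 10^-5 M
pH = −log[H+] = −log(4.74 × 10^-5) = 4.32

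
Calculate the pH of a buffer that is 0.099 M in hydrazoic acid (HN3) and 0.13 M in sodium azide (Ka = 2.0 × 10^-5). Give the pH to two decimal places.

pH = 4.82

pKa = −log(2.0 × 10^-5) = 4.699
Henderson–Hasselbalch: pH = pKa + log([N3-]/[HN3]) = 4.699 + log(0.13/0.099)
pH = 4.699 + (+0.118) = 4.82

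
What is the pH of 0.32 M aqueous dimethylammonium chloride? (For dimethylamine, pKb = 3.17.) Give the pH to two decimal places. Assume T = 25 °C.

(CH3)2NH2+ is the conjugate acid of the weak base (CH3)2NH.
Kb = 10^(−3.17) = 6.76 × 10^-4
Ka = Kw/Kb = 1.0×10^-14 / 6.76 × 10^-4 = 1.48 × 10^-11
Let x = [H+] at equilibrium. Ka = x²/(0.32 − x).
Neglecting x in the denominator: x = √(1.48 × 10^-11 × 0.32) = 2.18 × 10^-6 M
pH = −log(2.18 × 10^-6) = 5.66

pH = 5.66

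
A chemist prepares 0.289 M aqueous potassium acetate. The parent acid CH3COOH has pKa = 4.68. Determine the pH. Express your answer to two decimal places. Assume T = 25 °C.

pH = 9.07

CH3COO- is the conjugate base of the weak acid CH3COOH.
Ka = 10^(−4.68) = 2.09 × 10^-5
Kb = Kw/Ka = 1.0×10^-14 / 2.09 × 10^-5 = 4.78 × 10^-10
From the ICE table, Kb = [OH-]²/(0.289 − [OH-]) = 4.78 × 10^-10.
Neglecting [OH-] in the denominator: [OH-] = √(4.78 × 10^-10 × 0.289) = 1.18 × 10^-5 M
pOH = 4.93, so pH = 14.00 − pOH = 9.07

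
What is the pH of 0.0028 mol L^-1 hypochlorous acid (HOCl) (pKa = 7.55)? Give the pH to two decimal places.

pH = 5.05

HOCl ⇌ OCl- + H+
Ka = 10^(−7.55) = 2.82 × 10^-8
Ka = x²/(0.0028 − x) = 2.82 × 10^-8
Assume x ≪ 0.0028: x ≈ √(2.82 × 10^-8 × 0.0028) = 8.89 × 10^-6 M
Check: 0.32% ionized — well under 5%, approximation valid.
pH = −log[H+] = −log(8.89 × 10^-6) = 5.05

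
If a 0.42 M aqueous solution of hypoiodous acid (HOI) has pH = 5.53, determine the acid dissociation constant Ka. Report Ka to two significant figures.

Ka = 2.1 × 10^-11

[H+] = 10^(-5.53) = 2.95 × 10^-6 M
At equilibrium [HA] = 0.42 − 2.95 × 10^-6 = 4.20 × 10^-1 M
Ka = [H+][A-]/[HA] = (2.95 × 10^-6)² / 4.20 × 10^-1 = 2.1 × 10^-11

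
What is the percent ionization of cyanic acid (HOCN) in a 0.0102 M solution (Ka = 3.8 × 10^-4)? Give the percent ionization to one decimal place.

HOCN ⇌ OCN- + H+; let x = [H+] at equilibrium.
Ka = x²/(C₀ − x); solving the quadratic gives x = 1.79 × 10^-3 M.
% ionization = x/C₀ × 100% = 1.79 × 10^-3/0.0102 × 100% = 17.5%

17.5%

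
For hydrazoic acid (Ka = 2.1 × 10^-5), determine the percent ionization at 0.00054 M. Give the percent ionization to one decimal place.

HN3 ⇌ N3- + H+; let x = [H+] at equilibrium.
Solve x² + 2.1e-05x − 1.13e-08 = 0 → x = 9.65 × 10^-5 M
% ionization = x/C₀ × 100% = 9.65 × 10^-5/0.00054 × 100% = 17.9%

17.9%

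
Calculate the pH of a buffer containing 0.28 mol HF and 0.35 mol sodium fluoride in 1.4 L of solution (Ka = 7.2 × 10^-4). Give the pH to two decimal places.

pH = 3.24

pKa = −log(7.2 × 10^-4) = 3.143
Henderson–Hasselbalch: pH = pKa + log([F-]/[HF]) = 3.143 + log(0.35/0.28)
pH = 3.143 + (+0.097) = 3.24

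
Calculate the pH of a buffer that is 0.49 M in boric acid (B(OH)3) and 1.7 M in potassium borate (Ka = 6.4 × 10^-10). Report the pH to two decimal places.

pKa = −log(6.4 × 10^-10) = 9.194
Using pH = pKa + log([base]/[acid]) with [base]/[acid] = 1.7/0.49:
pH = 9.194 + (+0.540) = 9.73

pH = 9.73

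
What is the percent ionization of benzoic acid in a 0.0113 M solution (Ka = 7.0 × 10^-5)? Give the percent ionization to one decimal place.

C6H5COOH ⇌ C6H5COO- + H+; let x = [H+] at equilibrium.
Solve x² + 7e-05x − 7.91e-07 = 0 → x = 8.55 × 10^-4 M
Fraction ionized = 8.55 × 10^-4 / 0.0113 = 0.0757 → 7.6%

7.6%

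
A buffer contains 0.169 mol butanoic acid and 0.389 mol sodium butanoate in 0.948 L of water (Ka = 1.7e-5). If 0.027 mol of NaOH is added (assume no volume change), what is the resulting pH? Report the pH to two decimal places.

After neutralization: n(CH3(CH2)2COOH) = 0.142 mol, n(CH3(CH2)2COO-) = 0.416 mol.
pKa = −log(1.7 × 10^-5) = 4.770
pH = pKa + log(n_CH3(CH2)2COO-/n_CH3(CH2)2COOH) = 4.770 + log(0.416/0.142) = 4.770 + (+0.467)

pH = 5.24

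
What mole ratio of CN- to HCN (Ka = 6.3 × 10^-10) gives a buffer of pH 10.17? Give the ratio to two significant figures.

ratio = 9.3

pKa = -log(6.3 × 10^-10) = 9.201
pH = pKa + log(r) ⇒ log(r) = 10.17 − 9.201 = +0.969
r = [CN-]/[HCN] = 10^(+0.969) = 9.31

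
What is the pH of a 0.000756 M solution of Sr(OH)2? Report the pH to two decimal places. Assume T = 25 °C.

Sr(OH)2 is a strong base (each formula unit releases 2 OH-); [OH-] = 0.00151 M.
pOH = -log(0.00151) = 2.82
pH = 14.00 - 2.82 = 11.18

pH = 11.18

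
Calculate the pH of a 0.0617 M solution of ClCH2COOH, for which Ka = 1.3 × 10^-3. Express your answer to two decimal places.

ClCH2COOH ⇌ ClCH2COO- + H+
From the ICE table, Ka = [H+]²/(0.0617 − [H+]) = 1.3 × 10^-3.
[H+] is not negligible relative to C₀; solve [H+]² + 0.0013·[H+] − 8.02e-05 = 0.
[H+] = (−Ka + √(Ka² + 4·Ka·C₀))/2 = 8.33 × 10^-3 M
pH = −log[H+] = −log(8.33 × 10^-3) = 2.08

pH = 2.08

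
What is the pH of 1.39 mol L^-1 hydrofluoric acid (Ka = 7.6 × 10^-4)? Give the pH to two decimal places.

HF ⇌ F- + H+
Ka = [H+]²/(1.39 − [H+]) = 7.6 × 10^-4
Since Ka ≪ C₀, [H+] ≈ √(Ka·C₀) = 3.25 × 10^-2 M.
Check: 2.3% ionized — well under 5%, approximation valid.
pH = −log(3.25 × 10^-2) = 1.49

pH = 1.49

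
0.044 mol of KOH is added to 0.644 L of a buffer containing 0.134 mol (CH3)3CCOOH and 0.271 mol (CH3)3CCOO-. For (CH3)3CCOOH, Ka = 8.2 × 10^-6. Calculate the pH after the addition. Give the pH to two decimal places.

After neutralization: n((CH3)3CCOOH) = 0.09 mol, n((CH3)3CCOO-) = 0.315 mol.
pKa = −log(8.2 × 10^-6) = 5.086
Henderson–Hasselbalch with mole ratio 0.315/0.09: pH = 5.086 + (+0.544)

pH = 5.63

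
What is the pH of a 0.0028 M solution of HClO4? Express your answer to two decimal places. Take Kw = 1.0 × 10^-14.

HClO4 is a strong acid and dissociates completely, so [H+] = 0.0028 M.
pH = -log(0.0028) = 2.55

pH = 2.55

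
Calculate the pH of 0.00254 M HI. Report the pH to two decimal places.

pH = 2.60

HI is a strong acid and dissociates completely, so [H+] = 0.00254 M.
pH = -log(0.00254) = 2.60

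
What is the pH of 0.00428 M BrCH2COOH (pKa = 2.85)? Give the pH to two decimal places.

BrCH2COOH ⇌ BrCH2COO- + H+
Ka = 10^(−2.85) = 1.41 × 10^-3
Ka = [H+]²/(0.00428 − [H+]) = 1.41 × 10^-3
Here C₀/Ka ≈ 3.04, so the small-[H+] approximation fails. Use the quadratic:
[H+] = (−Ka + √(Ka² + 4·Ka·C₀))/2 = 1.85 × 10^-3 M
pH = −log(1.85 × 10^-3) = 2.73

pH = 2.73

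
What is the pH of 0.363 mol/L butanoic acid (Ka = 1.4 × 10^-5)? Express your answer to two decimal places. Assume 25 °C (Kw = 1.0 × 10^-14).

pH = 2.65

CH3(CH2)2COOH ⇌ CH3(CH2)2COO- + H+
Ka = [H+]²/(0.363 − [H+]) = 1.4 × 10^-5
Neglecting [H+] in the denominator: [H+] = √(1.4 × 10^-5 × 0.363) = 2.25 × 10^-3 M
pH = −log[H+] = −log(2.25 × 10^-3) = 2.65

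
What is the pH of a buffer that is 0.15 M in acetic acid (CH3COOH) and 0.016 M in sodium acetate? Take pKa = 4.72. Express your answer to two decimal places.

pH = 3.75

pH = pKa + log([A⁻]/[HA]) = 4.72 + log(0.016/0.15)
pH = 4.72 + (-0.972) = 3.75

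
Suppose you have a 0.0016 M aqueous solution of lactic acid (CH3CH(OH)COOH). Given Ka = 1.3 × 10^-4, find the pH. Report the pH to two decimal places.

CH3CH(OH)COOH ⇌ CH3CH(OH)COO- + H+
From the ICE table, Ka = x²/(0.0016 − x) = 1.3 × 10^-4.
x is not negligible relative to C₀; solve x² + 0.00013·x − 2.08e-07 = 0.
x = (−Ka + √(Ka² + 4·Ka·C₀))/2 = 3.96 × 10^-4 M
pH = −log(3.96 × 10^-4) = 3.40

pH = 3.40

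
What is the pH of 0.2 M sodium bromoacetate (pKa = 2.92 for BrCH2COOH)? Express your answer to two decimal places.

pH = 8.11

BrCH2COO- is the conjugate base of the weak acid BrCH2COOH.
Ka = 10^(−2.92) = 1.20 × 10^-3
Kb = Kw/Ka = 1.0×10^-14 / 1.20 × 10^-3 = 8.33 × 10^-12
Kb = [OH-]²/(0.2 − [OH-]) = 8.33 × 10^-12
Neglecting [OH-] in the denominator: [OH-] = √(8.33 × 10^-12 × 0.2) = 1.29 × 10^-6 M
Check: 0.00065% ionized — well under 5%, approximation valid.
pOH = 5.89, so pH = 14.00 − pOH = 8.11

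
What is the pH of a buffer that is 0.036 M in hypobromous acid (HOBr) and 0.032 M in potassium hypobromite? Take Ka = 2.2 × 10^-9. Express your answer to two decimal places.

pH = 8.61

pKa = −log(2.2 × 10^-9) = 8.658
Using pH = pKa + log([base]/[acid]) with [base]/[acid] = 0.032/0.036:
pH = 8.658 + (-0.051) = 8.61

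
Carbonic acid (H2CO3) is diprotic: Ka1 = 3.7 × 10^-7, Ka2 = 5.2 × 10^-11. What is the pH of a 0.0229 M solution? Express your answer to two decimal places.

Ka1 ≫ Ka2, so treat the first dissociation as the only significant source of H+.
Ka1 = x²/(0.0229 − x) = 3.7 × 10^-7
x ≈ √(3.7 × 10^-7 × 0.0229) = 9.20 × 10^-5 M
pH = −log(9.20 × 10^-5) = 4.04

pH = 4.04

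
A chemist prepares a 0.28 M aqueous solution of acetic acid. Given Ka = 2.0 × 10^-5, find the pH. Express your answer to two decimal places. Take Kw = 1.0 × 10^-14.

pH = 2.63

CH3COOH ⇌ CH3COO- + H+
Let x = [H+] at equilibrium. Ka = x²/(0.28 − x).
Since Ka ≪ C₀, x ≈ √(Ka·C₀) = 2.37 × 10^-3 M.
(x/C₀ = 0.85% < 5%, so the approximation holds.)
pH = −log(2.37 × 10^-3) = 2.63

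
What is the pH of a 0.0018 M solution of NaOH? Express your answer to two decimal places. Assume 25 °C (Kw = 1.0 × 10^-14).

NaOH is a strong base; [OH-] = 0.0018 M.
pOH = -log(0.0018) = 2.74
pH = 14.00 - 2.74 = 11.26

pH = 11.26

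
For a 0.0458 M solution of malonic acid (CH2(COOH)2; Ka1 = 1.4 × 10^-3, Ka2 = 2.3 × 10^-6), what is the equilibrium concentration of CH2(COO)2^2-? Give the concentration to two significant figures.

2.3 × 10^-6 M

First ionization gives [H+] ≈ [CH2(COOH)COO-] = 7.34 × 10^-3 M.
Second step: Ka2 = [H+][CH2(COO)2^2-]/[CH2(COOH)COO-] ≈ [CH2(COO)2^2-] (since [H+] ≈ [CH2(COOH)COO-]).
So [CH2(COO)2^2-] ≈ Ka2.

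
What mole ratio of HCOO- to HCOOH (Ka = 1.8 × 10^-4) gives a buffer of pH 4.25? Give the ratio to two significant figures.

pKa = -log(1.8 × 10^-4) = 3.745
pH = pKa + log(r) ⇒ log(r) = 4.25 − 3.745 = +0.505
r = [HCOO-]/[HCOOH] = 10^(+0.505) = 3.2

ratio = 3.2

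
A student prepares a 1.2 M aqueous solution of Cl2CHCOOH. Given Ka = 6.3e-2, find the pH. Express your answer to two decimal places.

Cl2CHCOOH ⇌ Cl2CHCOO- + H+
Let x = [H+] at equilibrium. Ka = x²/(1.2 − x).
x is not negligible relative to C₀; solve x² + 0.063·x − 0.0756 = 0.
x = (−Ka + √(Ka² + 4·Ka·C₀))/2 = 2.45 × 10^-1 M
pH = −log(2.45 × 10^-1) = 0.61

pH = 0.61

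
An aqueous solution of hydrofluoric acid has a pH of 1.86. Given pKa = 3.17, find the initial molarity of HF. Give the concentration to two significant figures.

[H+] = 10^(-1.86) = 1.38 × 10^-2 M = x
Ka = 10^(−3.17) = 6.76 × 10^-4
Ka = x²/(C₀ − x) ⇒ C₀ = x + x²/Ka
C₀ = 1.38 × 10^-2 + (1.38 × 10^-2)²/(6.76 × 10^-4) = 2.96 × 10^-1 M

C₀ = 3.0 × 10^-1 M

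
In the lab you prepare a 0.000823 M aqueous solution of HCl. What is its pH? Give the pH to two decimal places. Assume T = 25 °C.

HCl is a strong acid and dissociates completely, so [H+] = 0.000823 M.
pH = -log(0.000823) = 3.08

pH = 3.08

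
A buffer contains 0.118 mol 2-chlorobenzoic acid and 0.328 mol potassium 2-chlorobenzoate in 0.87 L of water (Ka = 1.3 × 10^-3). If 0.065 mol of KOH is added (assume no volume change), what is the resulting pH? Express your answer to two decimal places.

pH = 3.76

OH- converts ClC6H4COOH to ClC6H4COO-: ClC6H4COOH → 0.053 mol, ClC6H4COO- → 0.393 mol.
pKa = −log(1.3 × 10^-3) = 2.886
pH = pKa + log(n_ClC6H4COO-/n_ClC6H4COOH) = 2.886 + log(0.393/0.053) = 2.886 + (+0.870)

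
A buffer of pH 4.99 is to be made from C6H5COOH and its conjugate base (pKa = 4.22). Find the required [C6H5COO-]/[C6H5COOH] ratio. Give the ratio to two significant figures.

pH = pKa + log(r) ⇒ log(r) = 4.99 − 4.22 = +0.77
r = [C6H5COO-]/[C6H5COOH] = 10^(+0.77) = 5.89

ratio = 5.9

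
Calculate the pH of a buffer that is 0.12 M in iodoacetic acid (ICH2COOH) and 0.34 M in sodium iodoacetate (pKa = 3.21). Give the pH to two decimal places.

pH = 3.66

pH = pKa + log([A⁻]/[HA]) = 3.21 + log(0.34/0.12)
pH = 3.21 + (+0.452) = 3.66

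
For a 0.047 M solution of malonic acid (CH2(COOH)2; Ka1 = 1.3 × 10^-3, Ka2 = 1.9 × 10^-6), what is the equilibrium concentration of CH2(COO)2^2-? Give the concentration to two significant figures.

1.9 × 10^-6 M

First ionization gives [H+] ≈ [CH2(COOH)COO-] = 7.19 × 10^-3 M.
Second step: Ka2 = [H+][CH2(COO)2^2-]/[CH2(COOH)COO-] ≈ [CH2(COO)2^2-] (since [H+] ≈ [CH2(COOH)COO-]).
So [CH2(COO)2^2-] ≈ Ka2.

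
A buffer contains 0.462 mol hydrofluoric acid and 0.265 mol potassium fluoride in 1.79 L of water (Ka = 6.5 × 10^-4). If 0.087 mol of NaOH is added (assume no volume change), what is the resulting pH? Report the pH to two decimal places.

OH- converts HF to F-: HF → 0.375 mol, F- → 0.352 mol.
pKa = −log(6.5 × 10^-4) = 3.187
pH = pKa + log(n_F-/n_HF) = 3.187 + log(0.352/0.375) = 3.187 + (-0.027)

pH = 3.16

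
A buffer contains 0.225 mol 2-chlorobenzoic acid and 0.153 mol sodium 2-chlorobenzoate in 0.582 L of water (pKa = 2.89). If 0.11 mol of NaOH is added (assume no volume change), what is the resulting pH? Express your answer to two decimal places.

pH = 3.25

OH- converts ClC6H4COOH to ClC6H4COO-: ClC6H4COOH → 0.115 mol, ClC6H4COO- → 0.263 mol.
Henderson–Hasselbalch with mole ratio 0.263/0.115: pH = 2.89 + (+0.359)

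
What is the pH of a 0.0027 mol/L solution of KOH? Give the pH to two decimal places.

pH = 11.43

KOH is a strong base; [OH-] = 0.0027 M.
pOH = -log(0.0027) = 2.57
pH = 14.00 - 2.57 = 11.43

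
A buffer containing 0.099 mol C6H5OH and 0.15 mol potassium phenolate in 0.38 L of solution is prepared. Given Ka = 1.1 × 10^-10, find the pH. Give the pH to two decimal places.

pH = 10.14

pKa = −log(1.1 × 10^-10) = 9.959
pH = pKa + log([A⁻]/[HA]) = 9.959 + log(0.15/0.099)
pH = 9.959 + (+0.180) = 10.14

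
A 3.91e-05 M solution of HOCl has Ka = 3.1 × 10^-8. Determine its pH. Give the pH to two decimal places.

HOCl ⇌ OCl- + H+
Let x = [H+] at equilibrium. Ka = x²/(3.91e-05 − x).
Assume x ≪ 3.91e-05: x ≈ √(3.1 × 10^-8 × 3.91e-05) = 1.10 × 10^-6 M
pH = −log[H+] = −log(1.10 × 10^-6) = 5.96

pH = 5.96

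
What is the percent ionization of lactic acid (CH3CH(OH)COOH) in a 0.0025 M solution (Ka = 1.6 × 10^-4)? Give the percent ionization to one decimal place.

22.3%

CH3CH(OH)COOH ⇌ CH3CH(OH)COO- + H+; let x = [H+] at equilibrium.
Solve x² + 0.00016x − 4e-07 = 0 → x = 5.57 × 10^-4 M
Fraction ionized = 5.57 × 10^-4 / 0.0025 = 0.2228 → 22.3%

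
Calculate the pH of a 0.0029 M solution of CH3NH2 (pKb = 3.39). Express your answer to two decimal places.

pH = 10.96

CH3NH2 + H2O ⇌ CH3NH3+ + OH-
Kb = 10^(−3.39) = 4.07 × 10^-4
From the ICE table, Kb = [OH-]²/(0.0029 − [OH-]) = 4.07 × 10^-4.
Here C₀/Kb ≈ 7.13, so the small-[OH-] approximation fails. Use the quadratic:
[OH-] = [−0.000407 + √(0.000407² + 4.72e-06)]/2 = 9.02 × 10^-4 M
pOH = −log(9.02 × 10^-4) = 3.04; pH = 14.00 − 3.04 = 10.96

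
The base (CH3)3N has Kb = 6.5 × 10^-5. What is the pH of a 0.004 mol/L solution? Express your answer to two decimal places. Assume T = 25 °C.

pH = 10.68

(CH3)3N + H2O ⇌ (CH3)3NH+ + OH-
From the ICE table, Kb = [OH-]²/(0.004 − [OH-]) = 6.5 × 10^-5.
[OH-] is not negligible relative to C₀; solve [OH-]² + 6.5e-05·[OH-] − 2.6e-07 = 0.
[OH-] = (−Kb + √(Kb² + 4·Kb·C₀))/2 = 4.78 × 10^-4 M
pOH = −log(4.78 × 10^-4) = 3.32; pH = 14.00 − 3.32 = 10.68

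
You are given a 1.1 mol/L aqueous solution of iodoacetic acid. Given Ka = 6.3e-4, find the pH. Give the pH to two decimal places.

ICH2COOH ⇌ ICH2COO- + H+
Ka = [H+]²/(1.1 − [H+]) = 6.3 × 10^-4
Since Ka ≪ C₀, [H+] ≈ √(Ka·C₀) = 2.63 × 10^-2 M.
([H+]/C₀ = 2.4% < 5%, so the approximation holds.)
pH = −log(2.63 × 10^-2) = 1.58

pH = 1.58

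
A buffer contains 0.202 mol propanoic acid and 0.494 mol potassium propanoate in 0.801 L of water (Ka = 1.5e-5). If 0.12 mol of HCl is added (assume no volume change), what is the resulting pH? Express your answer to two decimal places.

After neutralization: n(CH3CH2COOH) = 0.322 mol, n(CH3CH2COO-) = 0.374 mol.
pKa = −log(1.5 × 10^-5) = 4.824
pH = pKa + log([A⁻]/[HA]) = 4.824 + log(0.374/0.322) = 4.824 +0.065

pH = 4.89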